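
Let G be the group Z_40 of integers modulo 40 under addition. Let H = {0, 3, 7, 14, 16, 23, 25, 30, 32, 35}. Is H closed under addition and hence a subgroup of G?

No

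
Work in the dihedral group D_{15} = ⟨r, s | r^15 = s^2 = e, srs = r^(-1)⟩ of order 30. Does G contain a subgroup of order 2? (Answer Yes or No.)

2 | 30. A subgroup of order 2 is {e, r^10s}.

Yes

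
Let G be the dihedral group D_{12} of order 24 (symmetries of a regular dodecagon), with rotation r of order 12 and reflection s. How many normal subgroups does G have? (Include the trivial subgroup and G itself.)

9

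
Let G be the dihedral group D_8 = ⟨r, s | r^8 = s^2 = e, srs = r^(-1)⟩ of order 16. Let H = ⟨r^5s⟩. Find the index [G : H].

8

|⟨r^5s⟩| = 2 and |G| = 16.
By Lagrange, [G : H] = |G|/|H| = 16/2 = 8.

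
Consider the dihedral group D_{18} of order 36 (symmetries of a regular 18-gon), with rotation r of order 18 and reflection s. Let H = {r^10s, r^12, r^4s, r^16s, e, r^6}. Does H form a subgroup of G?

Yes

|H| = 6 divides |G| = 36, consistent with Lagrange.
H contains the identity, every element's inverse is in H, and H is closed under ·: it is a subgroup.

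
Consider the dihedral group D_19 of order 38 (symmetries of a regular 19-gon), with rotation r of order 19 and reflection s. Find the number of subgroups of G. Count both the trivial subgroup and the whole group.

22

|G| = 38, so by Lagrange every subgroup order divides 38. Divisors: 1, 2, 19, 38.
Subgroups by order — order 1: 1; order 2: 19; order 19: 1; order 38: 1.
Total: 1 + 19 + 1 + 1 = 22.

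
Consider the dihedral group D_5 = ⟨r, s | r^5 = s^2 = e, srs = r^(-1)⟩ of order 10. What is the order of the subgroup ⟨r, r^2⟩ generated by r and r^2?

5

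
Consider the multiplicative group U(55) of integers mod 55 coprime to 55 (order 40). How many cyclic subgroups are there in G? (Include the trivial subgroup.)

12

Group the elements of G by the cyclic subgroup they generate; each cyclic subgroup of order d accounts for φ(d) elements.
Cyclic subgroups by order — order 1: 1; order 2: 3; order 4: 2; order 5: 1; order 10: 3; order 20: 2.
Total: 12.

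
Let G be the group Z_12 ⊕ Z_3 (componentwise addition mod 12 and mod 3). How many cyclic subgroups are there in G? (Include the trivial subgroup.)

15

Each element a generates a cyclic subgroup ⟨a⟩; distinct elements may generate the same one (a cyclic group of order d has φ(d) generators).
Cyclic subgroups by order — order 1: 1; order 2: 1; order 3: 4; order 4: 1; order 6: 4; order 12: 4.
Total: 15.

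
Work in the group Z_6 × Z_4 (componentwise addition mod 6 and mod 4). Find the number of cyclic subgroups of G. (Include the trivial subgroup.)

12

A cyclic subgroup of order d is generated by each of its φ(d) elements of order d, so the cyclic subgroups of order d number (#elements of order d)/φ(d).
Cyclic subgroups by order — order 1: 1; order 2: 3; order 3: 1; order 4: 2; order 6: 3; order 12: 2.
Total: 12.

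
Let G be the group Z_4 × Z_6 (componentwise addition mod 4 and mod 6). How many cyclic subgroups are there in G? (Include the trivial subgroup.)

12

Group the elements of G by the cyclic subgroup they generate; each cyclic subgroup of order d accounts for φ(d) elements.
Cyclic subgroups by order — order 1: 1; order 2: 3; order 3: 1; order 4: 2; order 6: 3; order 12: 2.
Total: 12.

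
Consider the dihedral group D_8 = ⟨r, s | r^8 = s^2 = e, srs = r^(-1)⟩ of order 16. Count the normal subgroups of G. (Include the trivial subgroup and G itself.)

7

G has 19 subgroups. Checking conjugation-invariance by order — order 1: 1/1 normal; order 2: 1/9 normal; order 4: 1/5 normal; order 8: 3/3 normal; order 16: 1/1 normal.
Total normal subgroups: 7.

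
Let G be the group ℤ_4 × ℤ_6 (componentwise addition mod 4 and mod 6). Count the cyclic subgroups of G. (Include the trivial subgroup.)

12

Group the elements of G by the cyclic subgroup they generate; each cyclic subgroup of order d accounts for φ(d) elements.
Cyclic subgroups by order — order 1: 1; order 2: 3; order 3: 1; order 4: 2; order 6: 3; order 12: 2.
Total: 12.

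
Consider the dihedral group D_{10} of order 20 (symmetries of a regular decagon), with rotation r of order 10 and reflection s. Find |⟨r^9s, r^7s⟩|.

10

|⟨r^9s⟩| = 2 and |⟨r^7s⟩| = 2, so |H| is a multiple of lcm(2, 2) = 2 and divides |G| = 20.
Closing under the operation: H = {e, r^2, r^4, r^6, r^8, rs, r^3s, r^5s, r^7s, r^9s}, so |H| = 10.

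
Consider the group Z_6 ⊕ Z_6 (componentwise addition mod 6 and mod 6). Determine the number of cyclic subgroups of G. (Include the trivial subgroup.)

A cyclic subgroup of order d is generated by each of its φ(d) elements of order d, so the cyclic subgroups of order d number (#elements of order d)/φ(d).
Cyclic subgroups by order — order 1: 1; order 2: 3; order 3: 4; order 6: 12.
Total: 20.

20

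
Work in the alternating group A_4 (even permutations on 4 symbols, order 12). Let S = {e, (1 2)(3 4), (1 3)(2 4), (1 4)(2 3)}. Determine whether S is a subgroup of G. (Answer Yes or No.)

Yes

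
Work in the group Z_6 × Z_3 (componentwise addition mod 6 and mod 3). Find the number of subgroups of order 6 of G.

|G| = 18 and 6 | 18, so subgroups of order 6 are possible by Lagrange.
The subgroups of order 6 are: {(0,0), (0,1), (0,2), (3,0), (3,1), (3,2)}; {(0,0), (1,0), (2,0), (3,0), (4,0), (5,0)}; {(0,0), (1,1), (2,2), (3,0), (4,1), (5,2)}; {(0,0), (1,2), (2,1), (3,0), (4,2), (5,1)}.
So G has 4 subgroups of order 6.

4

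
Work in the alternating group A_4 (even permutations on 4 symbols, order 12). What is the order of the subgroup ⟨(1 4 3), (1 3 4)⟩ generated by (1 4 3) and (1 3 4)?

3

|⟨(1 4 3)⟩| = 3 and |⟨(1 3 4)⟩| = 3, so |H| is a multiple of lcm(3, 3) = 3 and divides |G| = 12.
Closing under the operation: H = {e, (1 3 4), (1 4 3)}, so |H| = 3.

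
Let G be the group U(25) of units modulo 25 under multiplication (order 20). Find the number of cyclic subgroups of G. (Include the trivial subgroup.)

Each element a generates a cyclic subgroup ⟨a⟩; distinct elements may generate the same one (a cyclic group of order d has φ(d) generators).
Cyclic subgroups by order — order 1: 1; order 2: 1; order 4: 1; order 5: 1; order 10: 1; order 20: 1.
Total: 6.

6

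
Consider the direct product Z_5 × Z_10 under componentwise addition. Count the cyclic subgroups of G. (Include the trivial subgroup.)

Each element a generates a cyclic subgroup ⟨a⟩; distinct elements may generate the same one (a cyclic group of order d has φ(d) generators).
Cyclic subgroups by order — order 1: 1; order 2: 1; order 5: 6; order 10: 6.
Total: 14.

14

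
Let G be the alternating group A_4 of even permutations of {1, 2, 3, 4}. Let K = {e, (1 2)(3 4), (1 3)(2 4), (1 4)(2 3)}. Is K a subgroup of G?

|K| = 4 divides |G| = 12, consistent with Lagrange.
K contains the identity, every element's inverse is in K, and K is closed under ∘: it is a subgroup.

Yes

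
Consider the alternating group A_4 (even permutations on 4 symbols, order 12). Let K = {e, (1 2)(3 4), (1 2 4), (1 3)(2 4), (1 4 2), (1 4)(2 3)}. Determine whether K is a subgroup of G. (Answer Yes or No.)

Closure fails: (1 2 4) ∘ (1 2)(3 4) = (1 4 3) ∉ K. So K is not a subgroup.

No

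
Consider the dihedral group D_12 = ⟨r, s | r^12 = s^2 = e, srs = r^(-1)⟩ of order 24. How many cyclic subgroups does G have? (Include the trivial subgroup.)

18

A cyclic subgroup of order d is generated by each of its φ(d) elements of order d, so the cyclic subgroups of order d number (#elements of order d)/φ(d).
Cyclic subgroups by order — order 1: 1; order 2: 13; order 3: 1; order 4: 1; order 6: 1; order 12: 1.
Total: 18.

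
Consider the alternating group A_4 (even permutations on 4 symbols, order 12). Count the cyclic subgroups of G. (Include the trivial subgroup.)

8

Each element a generates a cyclic subgroup ⟨a⟩; distinct elements may generate the same one (a cyclic group of order d has φ(d) generators).
Cyclic subgroups by order — order 1: 1; order 2: 3; order 3: 4.
Total: 8.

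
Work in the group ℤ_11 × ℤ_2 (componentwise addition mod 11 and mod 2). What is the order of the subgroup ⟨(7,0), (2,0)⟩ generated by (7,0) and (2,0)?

|⟨(7,0)⟩| = 11 and |⟨(2,0)⟩| = 11, so |H| is a multiple of lcm(11, 11) = 11 and divides |G| = 22.
Closing under the operation: H = {(0,0), (1,0), (2,0), (3,0), (4,0), (5,0), (6,0), (7,0), (8,0), (9,0), (10,0)}, so |H| = 11.

11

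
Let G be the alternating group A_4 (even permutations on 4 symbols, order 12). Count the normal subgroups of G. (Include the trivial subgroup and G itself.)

G has 10 subgroups. Checking conjugation-invariance by order — order 1: 1/1 normal; order 2: 0/3 normal; order 3: 0/4 normal; order 4: 1/1 normal; order 12: 1/1 normal.
Total normal subgroups: 3.

3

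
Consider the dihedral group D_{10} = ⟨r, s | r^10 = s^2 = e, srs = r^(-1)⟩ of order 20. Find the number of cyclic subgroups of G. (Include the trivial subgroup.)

14

A cyclic subgroup of order d is generated by each of its φ(d) elements of order d, so the cyclic subgroups of order d number (#elements of order d)/φ(d).
Cyclic subgroups by order — order 1: 1; order 2: 11; order 5: 1; order 10: 1.
Total: 14.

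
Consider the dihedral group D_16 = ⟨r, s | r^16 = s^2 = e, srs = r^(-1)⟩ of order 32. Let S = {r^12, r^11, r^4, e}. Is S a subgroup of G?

r^11 ∈ S but its inverse r^5 ∉ S, so S is not a subgroup.

No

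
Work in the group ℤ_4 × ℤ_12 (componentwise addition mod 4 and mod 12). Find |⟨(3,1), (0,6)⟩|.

24

|⟨(3,1)⟩| = 12 and |⟨(0,6)⟩| = 2, so |H| is a multiple of lcm(12, 2) = 12 and divides |G| = 48.
Closing under the operation: H = {(0,0), (0,2), (0,4), (0,6), (0,8), (0,10), (1,1), (1,3), (1,5), (1,7), (1,9), (1,11), (2,0), (2,2), (2,4), (2,6), (2,8), (2,10), (3,1), (3,3), (3,5), (3,7), (3,9), (3,11)}, so |H| = 24.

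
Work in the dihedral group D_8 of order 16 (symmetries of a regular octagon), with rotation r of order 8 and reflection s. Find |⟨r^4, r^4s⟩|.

4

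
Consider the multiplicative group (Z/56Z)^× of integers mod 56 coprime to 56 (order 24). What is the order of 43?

2

Compute successive powers of 43 mod 56: 43, 1; 43^2 ≡ 1 (mod 56).
So |⟨43⟩| = 2.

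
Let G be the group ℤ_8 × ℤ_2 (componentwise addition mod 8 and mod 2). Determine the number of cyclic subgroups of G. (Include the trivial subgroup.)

8

A cyclic subgroup of order d is generated by each of its φ(d) elements of order d, so the cyclic subgroups of order d number (#elements of order d)/φ(d).
Cyclic subgroups by order — order 1: 1; order 2: 3; order 4: 2; order 8: 2.
Total: 8.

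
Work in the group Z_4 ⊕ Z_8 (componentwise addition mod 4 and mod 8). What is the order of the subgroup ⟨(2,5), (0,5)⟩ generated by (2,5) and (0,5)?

|⟨(2,5)⟩| = 8 and |⟨(0,5)⟩| = 8, so |H| is a multiple of lcm(8, 8) = 8 and divides |G| = 32.
Closing under the operation: H = {(0,0), (0,1), (0,2), (0,3), (0,4), (0,5), (0,6), (0,7), (2,0), (2,1), (2,2), (2,3), (2,4), (2,5), (2,6), (2,7)}, so |H| = 16.

16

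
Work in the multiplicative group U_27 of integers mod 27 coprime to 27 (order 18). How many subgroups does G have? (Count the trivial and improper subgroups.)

|G| = 18, so by Lagrange every subgroup order divides 18. Divisors: 1, 2, 3, 6, 9, 18.
Subgroups by order — order 1: 1; order 2: 1; order 3: 1; order 6: 1; order 9: 1; order 18: 1.
Total: 1 + 1 + 1 + 1 + 1 + 1 = 6.

6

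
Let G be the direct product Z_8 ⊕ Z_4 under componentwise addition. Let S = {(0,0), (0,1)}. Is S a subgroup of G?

(0,1) ∈ S but its inverse (0,3) ∉ S, so S is not a subgroup.

No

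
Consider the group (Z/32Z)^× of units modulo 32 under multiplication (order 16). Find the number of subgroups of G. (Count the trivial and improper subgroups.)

11

|G| = 16, so by Lagrange every subgroup order divides 16. Divisors: 1, 2, 4, 8, 16.
Subgroups by order — order 1: 1; order 2: 3; order 4: 3; order 8: 3; order 16: 1.
Total: 1 + 3 + 3 + 3 + 1 = 11.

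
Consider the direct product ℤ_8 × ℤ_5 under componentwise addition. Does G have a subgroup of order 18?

No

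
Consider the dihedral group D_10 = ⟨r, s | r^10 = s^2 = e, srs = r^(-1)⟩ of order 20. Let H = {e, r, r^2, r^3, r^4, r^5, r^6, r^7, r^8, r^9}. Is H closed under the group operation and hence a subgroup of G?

Yes

|H| = 10 divides |G| = 20, consistent with Lagrange.
H contains the identity, every element's inverse is in H, and H is closed under ·: it is a subgroup.
In fact H = ⟨r^9⟩.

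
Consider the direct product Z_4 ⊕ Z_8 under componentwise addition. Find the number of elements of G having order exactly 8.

16

An element (a,b) has order lcm(ord(a), ord(b)); count pairs with lcm equal to 8.
Enumerating gives 16 such elements.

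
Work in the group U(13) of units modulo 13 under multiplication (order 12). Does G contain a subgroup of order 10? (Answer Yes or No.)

No

10 does not divide |G| = 12, so by Lagrange no subgroup of order 10 exists.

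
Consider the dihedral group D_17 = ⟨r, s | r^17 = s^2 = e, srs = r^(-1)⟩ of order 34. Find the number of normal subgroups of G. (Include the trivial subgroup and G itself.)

G has 20 subgroups. Checking conjugation-invariance by order — order 1: 1/1 normal; order 2: 0/17 normal; order 17: 1/1 normal; order 34: 1/1 normal.
Total normal subgroups: 3.

3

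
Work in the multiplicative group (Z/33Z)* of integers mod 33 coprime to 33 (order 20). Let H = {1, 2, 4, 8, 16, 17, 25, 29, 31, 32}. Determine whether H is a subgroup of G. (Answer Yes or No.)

|H| = 10 divides |G| = 20, consistent with Lagrange.
H contains the identity, every element's inverse is in H, and H is closed under ·: it is a subgroup.
In fact H = ⟨2⟩.

Yes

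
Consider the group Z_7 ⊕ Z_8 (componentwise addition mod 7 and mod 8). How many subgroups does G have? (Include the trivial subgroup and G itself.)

|G| = 56, so by Lagrange every subgroup order divides 56. Divisors: 1, 2, 4, 7, 8, 14, 28, 56.
Subgroups by order — order 1: 1; order 2: 1; order 4: 1; order 7: 1; order 8: 1; order 14: 1; order 28: 1; order 56: 1.
Total: 1 + 1 + 1 + 1 + 1 + 1 + 1 + 1 = 8.

8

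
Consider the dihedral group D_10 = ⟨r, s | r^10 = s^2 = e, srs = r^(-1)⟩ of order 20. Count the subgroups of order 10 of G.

|G| = 20 and 10 | 20, so subgroups of order 10 are possible by Lagrange.
The subgroups of order 10 are: {e, r, r^2, r^3, r^4, r^5, r^6, r^7, r^8, r^9}; {e, r^2, r^4, r^6, r^8, s, r^2s, r^4s, r^6s, r^8s}; {e, r^2, r^4, r^6, r^8, rs, r^3s, r^5s, r^7s, r^9s}.
So G has 3 subgroups of order 10.

3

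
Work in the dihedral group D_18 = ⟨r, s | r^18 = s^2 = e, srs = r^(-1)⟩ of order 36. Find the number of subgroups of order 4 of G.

9

|G| = 36 and 4 | 36, so subgroups of order 4 are possible by Lagrange.
The subgroups of order 4 are: {e, r^9, rs, r^10s}; {e, r^9, r^2s, r^11s}; {e, r^9, r^3s, r^12s}; {e, r^9, r^4s, r^13s}; … (9 in all).
So G has 9 subgroups of order 4.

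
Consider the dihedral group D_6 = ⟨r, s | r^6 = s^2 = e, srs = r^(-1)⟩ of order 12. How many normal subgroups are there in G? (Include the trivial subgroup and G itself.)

G has 16 subgroups. Checking conjugation-invariance by order — order 1: 1/1 normal; order 2: 1/7 normal; order 3: 1/1 normal; order 4: 0/3 normal; order 6: 3/3 normal; order 12: 1/1 normal.
Total normal subgroups: 7.

7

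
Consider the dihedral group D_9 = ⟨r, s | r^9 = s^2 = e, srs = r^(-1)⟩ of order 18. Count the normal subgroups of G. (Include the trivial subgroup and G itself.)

4

G has 16 subgroups. Checking conjugation-invariance by order — order 1: 1/1 normal; order 2: 0/9 normal; order 3: 1/1 normal; order 6: 0/3 normal; order 9: 1/1 normal; order 18: 1/1 normal.
Total normal subgroups: 4.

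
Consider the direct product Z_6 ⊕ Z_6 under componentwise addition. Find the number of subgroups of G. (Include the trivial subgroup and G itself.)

|G| = 36, so by Lagrange every subgroup order divides 36. Divisors: 1, 2, 3, 4, 6, 9, 12, 18, 36.
Subgroups by order — order 1: 1; order 2: 3; order 3: 4; order 4: 1; order 6: 12; order 9: 1; order 12: 4; order 18: 3; order 36: 1.
Total: 1 + 3 + 4 + 1 + 12 + 1 + 4 + 3 + 1 = 30.

30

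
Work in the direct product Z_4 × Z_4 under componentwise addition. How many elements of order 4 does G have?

An element (a,b) has order lcm(ord(a), ord(b)); count pairs with lcm equal to 4.
Enumerating gives 12 such elements.

12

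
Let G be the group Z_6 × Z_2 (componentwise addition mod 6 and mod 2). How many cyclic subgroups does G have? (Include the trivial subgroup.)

A cyclic subgroup of order d is generated by each of its φ(d) elements of order d, so the cyclic subgroups of order d number (#elements of order d)/φ(d).
Cyclic subgroups by order — order 1: 1; order 2: 3; order 3: 1; order 6: 3.
Total: 8.

8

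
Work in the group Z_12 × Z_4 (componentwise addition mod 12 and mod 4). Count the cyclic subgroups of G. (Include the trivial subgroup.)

20

A cyclic subgroup of order d is generated by each of its φ(d) elements of order d, so the cyclic subgroups of order d number (#elements of order d)/φ(d).
Cyclic subgroups by order — order 1: 1; order 2: 3; order 3: 1; order 4: 6; order 6: 3; order 12: 6.
Total: 20.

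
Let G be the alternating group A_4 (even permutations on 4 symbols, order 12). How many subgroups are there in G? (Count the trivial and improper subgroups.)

|G| = 12, so by Lagrange every subgroup order divides 12. Divisors: 1, 2, 3, 4, 6, 12.
Subgroups by order — order 1: 1; order 2: 3; order 3: 4; order 4: 1; order 6: 0; order 12: 1.
Total: 1 + 3 + 4 + 1 + 0 + 1 = 10.

10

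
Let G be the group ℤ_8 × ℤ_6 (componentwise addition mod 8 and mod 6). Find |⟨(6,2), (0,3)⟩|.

|⟨(6,2)⟩| = 12 and |⟨(0,3)⟩| = 2, so |H| is a multiple of lcm(12, 2) = 12 and divides |G| = 48.
Closing under the operation: H = {(0,0), (0,1), (0,2), (0,3), (0,4), (0,5), (2,0), (2,1), (2,2), (2,3), (2,4), (2,5), (4,0), (4,1), (4,2), (4,3), (4,4), (4,5), (6,0), (6,1), (6,2), (6,3), (6,4), (6,5)}, so |H| = 24.

24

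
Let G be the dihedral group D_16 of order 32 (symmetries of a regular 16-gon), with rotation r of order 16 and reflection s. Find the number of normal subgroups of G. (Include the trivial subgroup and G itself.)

8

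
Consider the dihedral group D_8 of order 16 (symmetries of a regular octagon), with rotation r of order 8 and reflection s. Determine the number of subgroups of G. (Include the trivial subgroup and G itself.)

19

|G| = 16, so by Lagrange every subgroup order divides 16. Divisors: 1, 2, 4, 8, 16.
Subgroups by order — order 1: 1; order 2: 9; order 4: 5; order 8: 3; order 16: 1.
Total: 1 + 9 + 5 + 3 + 1 = 19.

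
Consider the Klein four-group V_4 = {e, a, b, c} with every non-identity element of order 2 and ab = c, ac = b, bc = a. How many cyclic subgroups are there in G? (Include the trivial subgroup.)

4

Each element a generates a cyclic subgroup ⟨a⟩; distinct elements may generate the same one (a cyclic group of order d has φ(d) generators).
Cyclic subgroups by order — order 1: 1; order 2: 3.
Total: 4.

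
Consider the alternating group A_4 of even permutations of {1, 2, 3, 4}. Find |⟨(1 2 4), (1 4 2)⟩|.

|⟨(1 2 4)⟩| = 3 and |⟨(1 4 2)⟩| = 3, so |H| is a multiple of lcm(3, 3) = 3 and divides |G| = 12.
Closing under the operation: H = {e, (1 2 4), (1 4 2)}, so |H| = 3.

3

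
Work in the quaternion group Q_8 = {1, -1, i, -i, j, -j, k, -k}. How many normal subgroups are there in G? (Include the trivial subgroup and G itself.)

6

G has 6 subgroups. Checking conjugation-invariance by order — order 1: 1/1 normal; order 2: 1/1 normal; order 4: 3/3 normal; order 8: 1/1 normal.
Total normal subgroups: 6.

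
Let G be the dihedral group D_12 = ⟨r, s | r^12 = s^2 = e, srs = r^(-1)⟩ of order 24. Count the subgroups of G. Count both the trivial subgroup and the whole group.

|G| = 24, so by Lagrange every subgroup order divides 24. Divisors: 1, 2, 3, 4, 6, 8, 12, 24.
Subgroups by order — order 1: 1; order 2: 13; order 3: 1; order 4: 7; order 6: 5; order 8: 3; order 12: 3; order 24: 1.
Total: 1 + 13 + 1 + 7 + 5 + 3 + 3 + 1 = 34.

34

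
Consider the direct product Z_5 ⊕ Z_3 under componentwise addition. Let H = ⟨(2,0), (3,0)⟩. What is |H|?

|⟨(2,0)⟩| = 5 and |⟨(3,0)⟩| = 5, so |H| is a multiple of lcm(5, 5) = 5 and divides |G| = 15.
Closing under the operation: H = {(0,0), (1,0), (2,0), (3,0), (4,0)}, so |H| = 5.

5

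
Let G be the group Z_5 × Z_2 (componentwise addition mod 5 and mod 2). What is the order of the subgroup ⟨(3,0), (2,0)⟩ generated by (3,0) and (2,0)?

5

|⟨(3,0)⟩| = 5 and |⟨(2,0)⟩| = 5, so |H| is a multiple of lcm(5, 5) = 5 and divides |G| = 10.
Closing under the operation: H = {(0,0), (1,0), (2,0), (3,0), (4,0)}, so |H| = 5.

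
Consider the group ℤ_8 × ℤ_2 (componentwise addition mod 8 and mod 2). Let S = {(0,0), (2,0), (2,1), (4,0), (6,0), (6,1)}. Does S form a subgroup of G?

|S| = 6 does not divide |G| = 16, so by Lagrange S is not a subgroup.

No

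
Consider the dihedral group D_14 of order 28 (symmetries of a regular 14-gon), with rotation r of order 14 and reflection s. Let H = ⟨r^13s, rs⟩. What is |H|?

|⟨r^13s⟩| = 2 and |⟨rs⟩| = 2, so |H| is a multiple of lcm(2, 2) = 2 and divides |G| = 28.
Closing under the operation: H = {e, r^2, r^4, r^6, r^8, r^10, r^12, rs, r^3s, r^5s, r^7s, r^9s, r^11s, r^13s}, so |H| = 14.

14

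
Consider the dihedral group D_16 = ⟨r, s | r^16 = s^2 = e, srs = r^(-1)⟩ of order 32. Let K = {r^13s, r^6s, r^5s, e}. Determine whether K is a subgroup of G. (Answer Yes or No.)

Closure fails: r^13s · r^6s = r^7 ∉ K. So K is not a subgroup.

No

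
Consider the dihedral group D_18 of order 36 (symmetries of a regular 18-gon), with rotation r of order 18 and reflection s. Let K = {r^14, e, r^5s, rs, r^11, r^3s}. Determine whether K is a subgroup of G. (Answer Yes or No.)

No

r^11 ∈ K but its inverse r^7 ∉ K, so K is not a subgroup.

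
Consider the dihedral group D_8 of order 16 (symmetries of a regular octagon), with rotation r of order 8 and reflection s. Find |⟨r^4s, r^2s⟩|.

8

|⟨r^4s⟩| = 2 and |⟨r^2s⟩| = 2, so |H| is a multiple of lcm(2, 2) = 2 and divides |G| = 16.
Closing under the operation: H = {e, r^2, r^4, r^6, s, r^2s, r^4s, r^6s}, so |H| = 8.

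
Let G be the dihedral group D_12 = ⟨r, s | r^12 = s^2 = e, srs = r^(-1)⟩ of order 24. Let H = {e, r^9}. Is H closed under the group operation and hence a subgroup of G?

r^9 ∈ H but its inverse r^3 ∉ H, so H is not a subgroup.

No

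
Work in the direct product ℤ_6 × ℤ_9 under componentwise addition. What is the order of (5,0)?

6

The order of (5,0) in Z_6 × Z_9 is lcm(ord(5) in Z_6, ord(0) in Z_9).
ord(5) = 6 and ord(0) = 1, so |⟨(5,0)⟩| = lcm(6, 1) = 6.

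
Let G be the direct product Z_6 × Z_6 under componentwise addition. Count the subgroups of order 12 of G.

4

|G| = 36 and 12 | 36, so subgroups of order 12 are possible by Lagrange.
The subgroups of order 12 are: {(0,0), (0,1), (0,2), (0,3), (0,4), (0,5), (3,0), (3,1), (3,2), (3,3), (3,4), (3,5)}; {(0,0), (0,3), (1,0), (1,3), (2,0), (2,3), (3,0), (3,3), (4,0), (4,3), (5,0), (5,3)}; {(0,0), (0,3), (1,1), (1,4), (2,2), (2,5), (3,0), (3,3), (4,1), (4,4), (5,2), (5,5)}; {(0,0), (0,3), (1,2), (1,5), (2,1), (2,4), (3,0), (3,3), (4,2), (4,5), (5,1), (5,4)}.
So G has 4 subgroups of order 12.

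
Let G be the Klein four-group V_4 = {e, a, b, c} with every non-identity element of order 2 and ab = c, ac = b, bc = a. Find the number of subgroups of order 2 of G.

3

|G| = 4 and 2 | 4, so subgroups of order 2 are possible by Lagrange.
The subgroups of order 2 are: {e, a}; {e, b}; {e, c}.
So G has 3 subgroups of order 2.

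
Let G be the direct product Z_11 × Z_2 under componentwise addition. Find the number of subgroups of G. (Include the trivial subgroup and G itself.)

|G| = 22, so by Lagrange every subgroup order divides 22. Divisors: 1, 2, 11, 22.
Subgroups by order — order 1: 1; order 2: 1; order 11: 1; order 22: 1.
Total: 1 + 1 + 1 + 1 = 4.

4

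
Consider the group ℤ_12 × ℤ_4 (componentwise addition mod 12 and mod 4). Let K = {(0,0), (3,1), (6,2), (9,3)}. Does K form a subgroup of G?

Yes

|K| = 4 divides |G| = 48, consistent with Lagrange.
K contains the identity, every element's inverse is in K, and K is closed under +: it is a subgroup.
In fact K = ⟨(3,1)⟩.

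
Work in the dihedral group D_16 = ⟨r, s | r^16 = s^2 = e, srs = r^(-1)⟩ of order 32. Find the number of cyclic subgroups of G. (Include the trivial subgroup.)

A cyclic subgroup of order d is generated by each of its φ(d) elements of order d, so the cyclic subgroups of order d number (#elements of order d)/φ(d).
Cyclic subgroups by order — order 1: 1; order 2: 17; order 4: 1; order 8: 1; order 16: 1.
Total: 21.

21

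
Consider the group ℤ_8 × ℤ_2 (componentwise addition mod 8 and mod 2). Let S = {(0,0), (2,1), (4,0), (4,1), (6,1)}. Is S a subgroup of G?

No

|S| = 5 does not divide |G| = 16, so by Lagrange S is not a subgroup.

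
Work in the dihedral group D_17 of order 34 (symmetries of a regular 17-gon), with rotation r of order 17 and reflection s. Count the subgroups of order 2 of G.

17

|G| = 34 and 2 | 34, so subgroups of order 2 are possible by Lagrange.
The subgroups of order 2 are: {e, r^10s}; {e, r^11s}; {e, r^12s}; {e, r^13s}; … (17 in all).
So G has 17 subgroups of order 2.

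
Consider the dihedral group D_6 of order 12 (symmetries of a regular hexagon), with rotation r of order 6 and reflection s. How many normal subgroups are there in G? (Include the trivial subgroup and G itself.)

7

G has 16 subgroups. Checking conjugation-invariance by order — order 1: 1/1 normal; order 2: 1/7 normal; order 3: 1/1 normal; order 4: 0/3 normal; order 6: 3/3 normal; order 12: 1/1 normal.
Total normal subgroups: 7.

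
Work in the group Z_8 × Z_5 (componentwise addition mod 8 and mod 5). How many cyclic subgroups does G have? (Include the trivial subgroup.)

8

Each element a generates a cyclic subgroup ⟨a⟩; distinct elements may generate the same one (a cyclic group of order d has φ(d) generators).
Cyclic subgroups by order — order 1: 1; order 2: 1; order 4: 1; order 5: 1; order 8: 1; order 10: 1; order 20: 1; order 40: 1.
Total: 8.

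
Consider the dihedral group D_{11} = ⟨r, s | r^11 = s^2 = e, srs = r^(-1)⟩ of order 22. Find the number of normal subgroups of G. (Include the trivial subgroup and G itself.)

3

G has 14 subgroups. Checking conjugation-invariance by order — order 1: 1/1 normal; order 2: 0/11 normal; order 11: 1/1 normal; order 22: 1/1 normal.
Total normal subgroups: 3.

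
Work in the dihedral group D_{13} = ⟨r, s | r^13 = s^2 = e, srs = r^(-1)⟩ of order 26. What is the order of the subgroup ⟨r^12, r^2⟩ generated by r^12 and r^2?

|⟨r^12⟩| = 13 and |⟨r^2⟩| = 13, so |H| is a multiple of lcm(13, 13) = 13 and divides |G| = 26.
Closing under the operation: H = {e, r, r^2, r^3, r^4, r^5, r^6, r^7, r^8, r^9, r^10, r^11, r^12}, so |H| = 13.

13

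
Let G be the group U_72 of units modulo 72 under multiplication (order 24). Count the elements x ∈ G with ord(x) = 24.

0

No element of G has order 24 (even though 24 | 24).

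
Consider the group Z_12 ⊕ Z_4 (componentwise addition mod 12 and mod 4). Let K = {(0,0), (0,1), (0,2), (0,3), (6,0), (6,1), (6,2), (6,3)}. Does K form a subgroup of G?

Yes

|K| = 8 divides |G| = 48, consistent with Lagrange.
K contains the identity, every element's inverse is in K, and K is closed under +: it is a subgroup.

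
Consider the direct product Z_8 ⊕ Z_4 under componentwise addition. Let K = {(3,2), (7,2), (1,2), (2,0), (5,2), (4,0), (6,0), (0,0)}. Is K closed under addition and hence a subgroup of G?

|K| = 8 divides |G| = 32, consistent with Lagrange.
K contains the identity, every element's inverse is in K, and K is closed under +: it is a subgroup.
In fact K = ⟨(1,2)⟩.

Yes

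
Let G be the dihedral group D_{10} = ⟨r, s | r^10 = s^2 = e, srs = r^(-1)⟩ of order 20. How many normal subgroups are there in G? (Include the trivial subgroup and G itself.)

7

G has 22 subgroups. Checking conjugation-invariance by order — order 1: 1/1 normal; order 2: 1/11 normal; order 4: 0/5 normal; order 5: 1/1 normal; order 10: 3/3 normal; order 20: 1/1 normal.
Total normal subgroups: 7.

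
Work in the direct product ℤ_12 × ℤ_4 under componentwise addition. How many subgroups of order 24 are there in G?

|G| = 48 and 24 | 48, so subgroups of order 24 are possible by Lagrange.
The subgroups of order 24 are: {(0,0), (0,1), (0,2), (0,3), (2,0), (2,1), (2,2), (2,3), (4,0), (4,1), (4,2), (4,3), (6,0), (6,1), (6,2), (6,3), (8,0), (8,1), (8,2), (8,3), (10,0), (10,1), (10,2), (10,3)}; {(0,0), (0,2), (1,0), (1,2), (2,0), (2,2), (3,0), (3,2), (4,0), (4,2), (5,0), (5,2), (6,0), (6,2), (7,0), (7,2), (8,0), (8,2), (9,0), (9,2), (10,0), (10,2), (11,0), (11,2)}; {(0,0), (0,2), (1,1), (1,3), (2,0), (2,2), (3,1), (3,3), (4,0), (4,2), (5,1), (5,3), (6,0), (6,2), (7,1), (7,3), (8,0), (8,2), (9,1), (9,3), (10,0), (10,2), (11,1), (11,3)}.
So G has 3 subgroups of order 24.

3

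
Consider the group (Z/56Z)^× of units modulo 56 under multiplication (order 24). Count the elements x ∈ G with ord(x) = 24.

0

No element of G has order 24 (even though 24 | 24).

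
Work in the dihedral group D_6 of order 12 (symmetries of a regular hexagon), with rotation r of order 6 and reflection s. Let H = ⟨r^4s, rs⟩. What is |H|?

|⟨r^4s⟩| = 2 and |⟨rs⟩| = 2, so |H| is a multiple of lcm(2, 2) = 2 and divides |G| = 12.
Closing under the operation: H = {e, r^3, rs, r^4s}, so |H| = 4.

4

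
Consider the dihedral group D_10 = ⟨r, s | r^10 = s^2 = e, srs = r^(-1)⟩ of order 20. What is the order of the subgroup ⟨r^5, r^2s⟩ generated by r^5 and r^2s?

4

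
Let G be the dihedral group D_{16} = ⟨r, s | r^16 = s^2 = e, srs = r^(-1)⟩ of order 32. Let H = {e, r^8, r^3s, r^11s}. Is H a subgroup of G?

|H| = 4 divides |G| = 32, consistent with Lagrange.
H contains the identity, every element's inverse is in H, and H is closed under ·: it is a subgroup.

Yes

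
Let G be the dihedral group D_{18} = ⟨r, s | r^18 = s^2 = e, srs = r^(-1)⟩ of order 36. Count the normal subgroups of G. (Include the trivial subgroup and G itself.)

9

G has 45 subgroups. Checking conjugation-invariance by order — order 1: 1/1 normal; order 2: 1/19 normal; order 3: 1/1 normal; order 4: 0/9 normal; order 6: 1/7 normal; order 9: 1/1 normal; order 12: 0/3 normal; order 18: 3/3 normal; order 36: 1/1 normal.
Total normal subgroups: 9.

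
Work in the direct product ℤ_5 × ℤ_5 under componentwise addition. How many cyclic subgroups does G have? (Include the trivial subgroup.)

Each element a generates a cyclic subgroup ⟨a⟩; distinct elements may generate the same one (a cyclic group of order d has φ(d) generators).
Cyclic subgroups by order — order 1: 1; order 5: 6.
Total: 7.

7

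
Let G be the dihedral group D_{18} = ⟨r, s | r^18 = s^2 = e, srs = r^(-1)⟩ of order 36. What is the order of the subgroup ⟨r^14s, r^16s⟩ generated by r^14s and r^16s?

|⟨r^14s⟩| = 2 and |⟨r^16s⟩| = 2, so |H| is a multiple of lcm(2, 2) = 2 and divides |G| = 36.
Closing under the operation: H = {e, r^2, r^4, r^6, r^8, r^10, r^12, r^14, r^16, s, r^2s, r^4s, r^6s, r^8s, r^10s, r^12s, r^14s, r^16s}, so |H| = 18.

18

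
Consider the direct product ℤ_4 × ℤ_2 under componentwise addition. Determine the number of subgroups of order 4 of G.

3

|G| = 8 and 4 | 8, so subgroups of order 4 are possible by Lagrange.
The subgroups of order 4 are: {(0,0), (0,1), (2,0), (2,1)}; {(0,0), (1,0), (2,0), (3,0)}; {(0,0), (1,1), (2,0), (3,1)}.
So G has 3 subgroups of order 4.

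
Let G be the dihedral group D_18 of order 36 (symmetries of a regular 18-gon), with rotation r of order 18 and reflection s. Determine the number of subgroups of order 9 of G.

1

|G| = 36 and 9 | 36, so subgroups of order 9 are possible by Lagrange.
The subgroups of order 9 are: {e, r^2, r^4, r^6, r^8, r^10, r^12, r^14, r^16}.
So G has 1 subgroup of order 9.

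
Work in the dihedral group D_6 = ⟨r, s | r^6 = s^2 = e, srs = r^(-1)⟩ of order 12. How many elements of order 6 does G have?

2

The elements of order 6 are: r, r^5.
That's 2.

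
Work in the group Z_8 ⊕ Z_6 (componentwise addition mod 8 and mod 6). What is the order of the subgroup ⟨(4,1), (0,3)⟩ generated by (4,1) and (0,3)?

12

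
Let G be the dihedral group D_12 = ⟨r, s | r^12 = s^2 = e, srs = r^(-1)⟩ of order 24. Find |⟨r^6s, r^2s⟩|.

|⟨r^6s⟩| = 2 and |⟨r^2s⟩| = 2, so |H| is a multiple of lcm(2, 2) = 2 and divides |G| = 24.
Closing under the operation: H = {e, r^4, r^8, r^2s, r^6s, r^10s}, so |H| = 6.

6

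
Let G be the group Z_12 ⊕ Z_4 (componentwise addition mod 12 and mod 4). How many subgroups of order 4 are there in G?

|G| = 48 and 4 | 48, so subgroups of order 4 are possible by Lagrange.
The subgroups of order 4 are: {(0,0), (0,1), (0,2), (0,3)}; {(0,0), (0,2), (6,0), (6,2)}; {(0,0), (0,2), (6,1), (6,3)}; {(0,0), (3,0), (6,0), (9,0)}; … (7 in all).
So G has 7 subgroups of order 4.

7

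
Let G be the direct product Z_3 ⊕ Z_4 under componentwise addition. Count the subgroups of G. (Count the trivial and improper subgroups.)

6

|G| = 12, so by Lagrange every subgroup order divides 12. Divisors: 1, 2, 3, 4, 6, 12.
Subgroups by order — order 1: 1; order 2: 1; order 3: 1; order 4: 1; order 6: 1; order 12: 1.
Total: 1 + 1 + 1 + 1 + 1 + 1 = 6.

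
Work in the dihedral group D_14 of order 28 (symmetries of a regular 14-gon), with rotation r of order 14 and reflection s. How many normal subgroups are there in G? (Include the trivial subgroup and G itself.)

7

G has 28 subgroups. Checking conjugation-invariance by order — order 1: 1/1 normal; order 2: 1/15 normal; order 4: 0/7 normal; order 7: 1/1 normal; order 14: 3/3 normal; order 28: 1/1 normal.
Total normal subgroups: 7.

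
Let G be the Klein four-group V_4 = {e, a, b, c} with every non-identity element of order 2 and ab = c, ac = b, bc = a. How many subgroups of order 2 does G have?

|G| = 4 and 2 | 4, so subgroups of order 2 are possible by Lagrange.
The subgroups of order 2 are: {e, a}; {e, b}; {e, c}.
So G has 3 subgroups of order 2.

3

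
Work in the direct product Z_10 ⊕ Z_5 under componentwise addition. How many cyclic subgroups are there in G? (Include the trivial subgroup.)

Group the elements of G by the cyclic subgroup they generate; each cyclic subgroup of order d accounts for φ(d) elements.
Cyclic subgroups by order — order 1: 1; order 2: 1; order 5: 6; order 10: 6.
Total: 14.

14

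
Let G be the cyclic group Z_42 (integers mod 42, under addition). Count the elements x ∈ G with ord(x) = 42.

In a cyclic group of order 42, the number of elements of order d (for d | 42) is φ(d).
φ(42) = 12.

12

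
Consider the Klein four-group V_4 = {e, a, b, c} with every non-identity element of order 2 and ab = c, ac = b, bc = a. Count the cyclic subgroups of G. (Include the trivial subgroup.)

Each element a generates a cyclic subgroup ⟨a⟩; distinct elements may generate the same one (a cyclic group of order d has φ(d) generators).
Cyclic subgroups by order — order 1: 1; order 2: 3.
Total: 4.

4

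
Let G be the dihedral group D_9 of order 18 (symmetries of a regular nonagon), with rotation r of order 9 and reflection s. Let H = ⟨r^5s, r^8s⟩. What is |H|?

|⟨r^5s⟩| = 2 and |⟨r^8s⟩| = 2, so |H| is a multiple of lcm(2, 2) = 2 and divides |G| = 18.
Closing under the operation: H = {e, r^3, r^6, r^2s, r^5s, r^8s}, so |H| = 6.

6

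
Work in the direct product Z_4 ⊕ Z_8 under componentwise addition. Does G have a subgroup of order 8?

8 | 32. A subgroup of order 8 is {(0,0), (0,1), (0,2), (0,3), (0,4), (0,5), (0,6), (0,7)}.

Yes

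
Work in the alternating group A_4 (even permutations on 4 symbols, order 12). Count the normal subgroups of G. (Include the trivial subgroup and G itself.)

G has 10 subgroups. Checking conjugation-invariance by order — order 1: 1/1 normal; order 2: 0/3 normal; order 3: 0/4 normal; order 4: 1/1 normal; order 12: 1/1 normal.
Total normal subgroups: 3.

3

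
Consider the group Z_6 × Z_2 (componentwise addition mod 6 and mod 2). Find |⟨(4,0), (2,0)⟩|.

|⟨(4,0)⟩| = 3 and |⟨(2,0)⟩| = 3, so |H| is a multiple of lcm(3, 3) = 3 and divides |G| = 12.
Closing under the operation: H = {(0,0), (2,0), (4,0)}, so |H| = 3.

3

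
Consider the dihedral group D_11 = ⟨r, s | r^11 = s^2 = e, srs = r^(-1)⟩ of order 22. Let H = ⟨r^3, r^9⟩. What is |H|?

|⟨r^3⟩| = 11 and |⟨r^9⟩| = 11, so |H| is a multiple of lcm(11, 11) = 11 and divides |G| = 22.
Closing under the operation: H = {e, r, r^2, r^3, r^4, r^5, r^6, r^7, r^8, r^9, r^10}, so |H| = 11.

11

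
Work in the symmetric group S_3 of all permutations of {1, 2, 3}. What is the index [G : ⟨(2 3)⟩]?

|⟨(2 3)⟩| = 2 and |G| = 6.
By Lagrange, [G : H] = |G|/|H| = 6/2 = 3.

3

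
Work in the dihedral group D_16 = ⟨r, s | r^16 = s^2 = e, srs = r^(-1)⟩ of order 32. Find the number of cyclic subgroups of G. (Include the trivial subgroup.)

A cyclic subgroup of order d is generated by each of its φ(d) elements of order d, so the cyclic subgroups of order d number (#elements of order d)/φ(d).
Cyclic subgroups by order — order 1: 1; order 2: 17; order 4: 1; order 8: 1; order 16: 1.
Total: 21.

21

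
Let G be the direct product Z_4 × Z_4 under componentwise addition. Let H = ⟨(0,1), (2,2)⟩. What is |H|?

|⟨(0,1)⟩| = 4 and |⟨(2,2)⟩| = 2, so |H| is a multiple of lcm(4, 2) = 4 and divides |G| = 16.
Closing under the operation: H = {(0,0), (0,1), (0,2), (0,3), (2,0), (2,1), (2,2), (2,3)}, so |H| = 8.

8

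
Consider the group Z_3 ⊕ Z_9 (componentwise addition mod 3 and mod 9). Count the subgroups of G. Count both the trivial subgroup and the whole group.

|G| = 27, so by Lagrange every subgroup order divides 27. Divisors: 1, 3, 9, 27.
Subgroups by order — order 1: 1; order 3: 4; order 9: 4; order 27: 1.
Total: 1 + 4 + 4 + 1 = 10.

10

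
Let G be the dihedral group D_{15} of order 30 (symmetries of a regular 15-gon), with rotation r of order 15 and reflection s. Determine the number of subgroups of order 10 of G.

|G| = 30 and 10 | 30, so subgroups of order 10 are possible by Lagrange.
The subgroups of order 10 are: {e, r^3, r^6, r^9, r^12, rs, r^4s, r^7s, r^10s, r^13s}; {e, r^3, r^6, r^9, r^12, r^2s, r^5s, r^8s, r^11s, r^14s}; {e, r^3, r^6, r^9, r^12, s, r^3s, r^6s, r^9s, r^12s}.
So G has 3 subgroups of order 10.

3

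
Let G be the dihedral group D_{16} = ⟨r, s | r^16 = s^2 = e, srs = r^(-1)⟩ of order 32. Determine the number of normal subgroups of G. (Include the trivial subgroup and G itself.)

G has 36 subgroups. Checking conjugation-invariance by order — order 1: 1/1 normal; order 2: 1/17 normal; order 4: 1/9 normal; order 8: 1/5 normal; order 16: 3/3 normal; order 32: 1/1 normal.
Total normal subgroups: 8.

8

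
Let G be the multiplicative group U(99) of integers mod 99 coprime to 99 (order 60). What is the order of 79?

Compute successive powers of 79 mod 99: 79, 4, 19, 16, 76, 64, 7, 58, …; 79^30 ≡ 1 (mod 99).
So |⟨79⟩| = 30.

30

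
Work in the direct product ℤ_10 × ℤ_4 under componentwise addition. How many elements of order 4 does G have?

An element (a,b) has order lcm(ord(a), ord(b)); count pairs with lcm equal to 4.
Enumerating gives 4 such elements.

4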